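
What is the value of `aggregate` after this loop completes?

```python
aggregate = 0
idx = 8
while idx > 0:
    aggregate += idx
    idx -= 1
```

Sum 8 down to 1
`aggregate` takes the values: 0 → 8 → 15 → 21 → 26 → 30 → 33 → 35 → 36

Answer: 36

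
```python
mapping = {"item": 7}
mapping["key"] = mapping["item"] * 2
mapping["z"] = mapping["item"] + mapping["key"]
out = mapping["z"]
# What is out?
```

Trace:
`mapping = {"item": 7}` → mapping = {'item': 7}
`mapping["key"] = mapping["item"] * 2` → mapping = {'item': 7, 'key': 14}
`mapping["z"] = mapping["item"] + mapping["key"]` → mapping = {'item': 7, 'key': 14, 'z': 21}
`out = mapping["z"]` → out = 21
So out = 21

Answer: 21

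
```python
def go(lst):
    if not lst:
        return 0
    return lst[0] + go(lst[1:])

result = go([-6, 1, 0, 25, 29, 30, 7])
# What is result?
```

(-6) + 1 + 0 + 25 + 29 + 30 + 7 + 0 = 86

Answer: 86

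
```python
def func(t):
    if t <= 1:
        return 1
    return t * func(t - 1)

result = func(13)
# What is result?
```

func(13) = 13 * 12 * 11 * 10 * 9 * 8 * 7 * 6 * 5 * 4 * 3 * 2 * 1 = 6227020800

Answer: 6227020800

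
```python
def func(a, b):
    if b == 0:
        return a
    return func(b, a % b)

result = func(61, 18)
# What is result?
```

func(61, 18) -> func(18, 7) -> func(7, 4) -> func(4, 3) -> func(3, 1) -> func(1, 0) -> 1

Answer: 1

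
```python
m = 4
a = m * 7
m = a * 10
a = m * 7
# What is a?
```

Trace:
`m = 4` → m = 4
`a = m * 7` → a = 28
`m = a * 10` → m = 280
`a = m * 7` → a = 1960
So a = 1960

Answer: 1960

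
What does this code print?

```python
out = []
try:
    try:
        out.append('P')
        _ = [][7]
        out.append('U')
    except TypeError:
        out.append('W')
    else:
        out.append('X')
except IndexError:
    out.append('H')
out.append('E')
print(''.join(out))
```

Execution trace: 'P' (try body) → 'H' (outer except IndexError) → 'E' (after the try/except). Output: PHE

Answer: PHE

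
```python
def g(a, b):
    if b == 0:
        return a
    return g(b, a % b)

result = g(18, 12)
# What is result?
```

g(18, 12) -> g(12, 6) -> g(6, 0) -> 6

Answer: 6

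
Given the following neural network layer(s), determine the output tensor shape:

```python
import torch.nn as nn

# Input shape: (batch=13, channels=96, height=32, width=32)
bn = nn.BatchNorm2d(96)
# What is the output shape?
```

Input: (13, 96, 32, 32) -> Output: (13, 96, 32, 32)

Answer: (13, 96, 32, 32)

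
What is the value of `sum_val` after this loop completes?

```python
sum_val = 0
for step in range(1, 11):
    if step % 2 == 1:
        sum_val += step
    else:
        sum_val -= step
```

Add odd, subtract even
`sum_val` takes the values: 0 → 1 → -1 → 2 → -2 → 3 → -3 → 4 → -4 → 5 → -5

Answer: -5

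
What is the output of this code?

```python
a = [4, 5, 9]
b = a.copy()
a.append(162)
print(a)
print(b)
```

Key concept: list.copy() creates independent copy.
Step by step:
`a = [4, 5, 9]` → a = [4, 5, 9]
`b = a.copy()` → b = [4, 5, 9]
`a.append(162)` → a = [4, 5, 9, 162]
`print(a)` → prints [4, 5, 9, 162]
`print(b)` → prints [4, 5, 9]

Answer:
[4, 5, 9, 162]
[4, 5, 9]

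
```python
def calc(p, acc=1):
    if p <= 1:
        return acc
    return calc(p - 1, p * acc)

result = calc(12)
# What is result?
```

Accumulator trace (n, acc): (12, 1) -> (11, 12) -> (10, 132) -> (9, 1320) -> (8, 11880) -> (7, 95040) -> (6, 665280) -> (5, 3991680) -> (4, 19958400) -> (3, 79833600) -> (2, 239500800) -> (1, 479001600) -> return 479001600

Answer: 479001600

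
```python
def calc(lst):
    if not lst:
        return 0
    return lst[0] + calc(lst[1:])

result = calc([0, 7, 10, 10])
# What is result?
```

0 + 7 + 10 + 10 + 0 = 27

Answer: 27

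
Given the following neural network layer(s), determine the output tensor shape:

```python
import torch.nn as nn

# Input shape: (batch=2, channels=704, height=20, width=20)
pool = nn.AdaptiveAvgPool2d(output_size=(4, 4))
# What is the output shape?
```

Input: (2, 704, 20, 20) -> Output: (2, 704, 4, 4)

Answer: (2, 704, 4, 4)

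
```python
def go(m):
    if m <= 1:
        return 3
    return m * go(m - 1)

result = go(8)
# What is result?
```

go(8) = 8 * 7 * 6 * 5 * 4 * 3 * 2 * 3 = 120960

Answer: 120960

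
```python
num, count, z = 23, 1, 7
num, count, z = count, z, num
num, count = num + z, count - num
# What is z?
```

Trace:
`num, count, z = 23, 1, 7` → num = 23; count = 1; z = 7
`num, count, z = count, z, num` → num = 1; count = 7; z = 23
`num, count = num + z, count - num` → num = 24; count = 6
So z = 23

Answer: 23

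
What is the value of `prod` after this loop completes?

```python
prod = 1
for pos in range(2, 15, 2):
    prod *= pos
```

Product of even numbers 2 to 14
`prod` takes the values: 1 → 2 → 8 → 48 → 384 → 3840 → 46080 → 645120

Answer: 645120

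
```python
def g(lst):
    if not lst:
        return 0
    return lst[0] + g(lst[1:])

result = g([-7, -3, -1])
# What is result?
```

(-7) + (-3) + (-1) + 0 = -11

Answer: -11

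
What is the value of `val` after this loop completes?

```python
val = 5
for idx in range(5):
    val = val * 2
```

Multiply by 2, 5 times: 5 * 2^5 = 160
`val` takes the values: 5 → 10 → 20 → 40 → 80 → 160

Answer: 160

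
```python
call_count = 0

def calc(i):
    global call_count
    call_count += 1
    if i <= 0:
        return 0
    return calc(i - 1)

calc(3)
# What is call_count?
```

Linear recursion stepping by 1: 4 calls from i=3 down to ≤0.

Answer: 4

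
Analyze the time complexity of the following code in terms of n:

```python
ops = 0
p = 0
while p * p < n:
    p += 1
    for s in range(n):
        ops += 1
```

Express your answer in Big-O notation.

Each loop level contributes: √n × n. Multiplying the contributions gives O(n√n).

Answer: O(n√n)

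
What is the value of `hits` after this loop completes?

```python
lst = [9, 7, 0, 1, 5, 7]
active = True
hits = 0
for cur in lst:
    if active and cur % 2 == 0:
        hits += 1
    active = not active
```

Count even values at even positions
`hits` takes the values: 0 → 1

Answer: 1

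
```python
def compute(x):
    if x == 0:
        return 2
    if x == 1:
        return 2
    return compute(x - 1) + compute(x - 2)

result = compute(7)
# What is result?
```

Build up from base cases: compute(0)=2, compute(1)=2, compute(2)=4, compute(3)=6, compute(4)=10, compute(5)=16, compute(6)=26, ..., compute(7)=42

Answer: 42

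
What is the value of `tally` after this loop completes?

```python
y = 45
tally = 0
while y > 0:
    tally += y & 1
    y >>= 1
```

Count set bits in 45 (binary: 0b101101)
`tally` takes the values: 0 → 1 → 2 → 3 → 4

Answer: 4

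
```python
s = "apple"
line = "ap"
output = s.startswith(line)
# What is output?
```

Trace:
`s = "apple"` → s = 'apple'
`line = "ap"` → line = 'ap'
`output = s.startswith(line)` → output = True
So output = True

Answer: True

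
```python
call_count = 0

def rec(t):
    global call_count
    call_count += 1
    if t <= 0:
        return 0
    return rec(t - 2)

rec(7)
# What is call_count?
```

Linear recursion stepping by 2: 5 calls from t=7 down to ≤0.

Answer: 5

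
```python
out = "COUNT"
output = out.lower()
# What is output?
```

Trace:
`out = "COUNT"` → out = 'COUNT'
`output = out.lower()` → output = 'count'
So output = 'count'

Answer: 'count'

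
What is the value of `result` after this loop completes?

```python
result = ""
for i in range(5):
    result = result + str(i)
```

Concatenate digits 0 to 4
`result` takes the values: "" → "0" → "01" → "012" → "0123" → "01234"

Answer: "01234"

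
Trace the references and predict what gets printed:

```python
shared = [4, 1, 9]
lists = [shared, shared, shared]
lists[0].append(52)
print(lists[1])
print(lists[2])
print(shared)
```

Key concept: list of same reference.
Step by step:
`shared = [4, 1, 9]` → shared = [4, 1, 9]
`lists = [shared, shared, shared]` → lists = [[4, 1, 9], [4, 1, 9], [4, 1, 9]]
`lists[0].append(52)` → shared = [4, 1, 9, 52]; lists = [[4, 1, 9, 52], [4, 1, 9, 52], [4, 1, 9, 52]]
`print(lists[1])` → prints [4, 1, 9, 52]
`print(lists[2])` → prints [4, 1, 9, 52]
`print(shared)` → prints [4, 1, 9, 52]

Answer:
[4, 1, 9, 52]
[4, 1, 9, 52]
[4, 1, 9, 52]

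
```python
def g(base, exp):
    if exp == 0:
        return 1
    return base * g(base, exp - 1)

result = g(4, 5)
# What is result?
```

g(4, 5) = 4 * 4 * 4 * 4 * 4 = 1024

Answer: 1024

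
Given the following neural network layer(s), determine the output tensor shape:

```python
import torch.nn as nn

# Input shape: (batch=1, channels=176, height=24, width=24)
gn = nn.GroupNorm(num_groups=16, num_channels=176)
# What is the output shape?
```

Input: (1, 176, 24, 24) -> Output: (1, 176, 24, 24)

Answer: (1, 176, 24, 24)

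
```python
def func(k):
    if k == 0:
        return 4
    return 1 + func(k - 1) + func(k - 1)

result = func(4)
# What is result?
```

func(k) = 1 + 2·func(k-1), func(0)=4. Closed form: (4+1)·2^4 - 1 = 79.

Answer: 79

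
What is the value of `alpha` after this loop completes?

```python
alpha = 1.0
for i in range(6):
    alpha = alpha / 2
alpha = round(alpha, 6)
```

Halving LR 6 times: 1 / 2^6
`alpha` takes the values: 1.0 → 0.5 → 0.25 → 0.125 → 0.0625 → 0.03125 → 0.015625

Answer: 0.015625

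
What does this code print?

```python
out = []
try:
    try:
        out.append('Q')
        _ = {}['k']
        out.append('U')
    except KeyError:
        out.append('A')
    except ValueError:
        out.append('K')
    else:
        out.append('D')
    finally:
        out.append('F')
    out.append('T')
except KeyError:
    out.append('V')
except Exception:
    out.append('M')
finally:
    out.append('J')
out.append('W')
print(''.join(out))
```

Execution trace: 'Q' (inner try body) → 'A' (inner except KeyError) → 'F' (inner finally) → 'T' (try body, no exception) → 'J' (finally) → 'W' (after the try/except). Output: QAFTJW

Answer: QAFTJW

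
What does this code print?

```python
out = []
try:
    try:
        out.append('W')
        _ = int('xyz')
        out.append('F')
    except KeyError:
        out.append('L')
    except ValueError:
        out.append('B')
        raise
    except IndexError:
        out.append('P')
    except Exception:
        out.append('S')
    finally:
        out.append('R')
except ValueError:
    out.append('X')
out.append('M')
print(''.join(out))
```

Execution trace: 'W' (inner try body) → 'B' (inner except ValueError) → 'R' (inner finally) → 'X' (outer except ValueError) → 'M' (after the try/except). Output: WBRXM

Answer: WBRXM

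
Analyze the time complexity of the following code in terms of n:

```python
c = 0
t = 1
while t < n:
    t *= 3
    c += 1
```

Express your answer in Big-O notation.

Each loop level contributes: log n. Multiplying the contributions gives O(log n).

Answer: O(log n)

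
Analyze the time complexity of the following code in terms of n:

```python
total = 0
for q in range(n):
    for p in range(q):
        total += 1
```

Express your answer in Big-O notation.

Each loop level contributes: n × n. Multiplying the contributions gives O(n^2).

Answer: O(n^2)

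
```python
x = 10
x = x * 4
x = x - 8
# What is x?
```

Trace:
`x = 10` → x = 10
`x = x * 4` → x = 40
`x = x - 8` → x = 32
So x = 32

Answer: 32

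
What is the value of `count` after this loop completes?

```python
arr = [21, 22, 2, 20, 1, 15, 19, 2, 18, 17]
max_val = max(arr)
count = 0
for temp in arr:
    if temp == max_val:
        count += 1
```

Count of max value 22 in [21, 22, 2, 20, 1, 15, 19, 2, 18, 17]
`count` takes the values: 0 → 1

Answer: 1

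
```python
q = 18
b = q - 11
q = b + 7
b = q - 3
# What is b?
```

Trace:
`q = 18` → q = 18
`b = q - 11` → b = 7
`q = b + 7` → q = 14
`b = q - 3` → b = 11
So b = 11

Answer: 11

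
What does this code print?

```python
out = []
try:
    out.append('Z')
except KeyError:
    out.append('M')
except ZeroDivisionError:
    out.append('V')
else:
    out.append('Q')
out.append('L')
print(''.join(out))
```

Execution trace: 'Z' (try body, no exception) → 'Q' (else) → 'L' (after the try/except). Output: ZQL

Answer: ZQL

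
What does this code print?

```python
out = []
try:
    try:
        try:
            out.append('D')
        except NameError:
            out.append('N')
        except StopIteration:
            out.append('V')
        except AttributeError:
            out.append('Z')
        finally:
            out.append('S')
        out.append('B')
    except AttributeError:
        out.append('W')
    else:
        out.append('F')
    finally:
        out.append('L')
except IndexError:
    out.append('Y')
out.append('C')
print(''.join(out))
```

Execution trace: 'D' (inner try body, no exception) → 'S' (inner finally) → 'B' (try body, no exception) → 'F' (else) → 'L' (finally) → 'C' (after the try/except). Output: DSBFLC

Answer: DSBFLC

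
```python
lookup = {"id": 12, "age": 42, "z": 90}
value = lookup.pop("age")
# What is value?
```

Trace:
`lookup = {"id": 12, "age": 42, "z": 90}` → lookup = {'id': 12, 'age': 42, 'z': 90}
`value = lookup.pop("age")` → lookup = {'id': 12, 'z': 90}; value = 42
So value = 42

Answer: 42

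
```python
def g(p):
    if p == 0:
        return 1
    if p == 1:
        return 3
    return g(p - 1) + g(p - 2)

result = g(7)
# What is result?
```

Build up from base cases: g(0)=1, g(1)=3, g(2)=4, g(3)=7, g(4)=11, g(5)=18, g(6)=29, ..., g(7)=47

Answer: 47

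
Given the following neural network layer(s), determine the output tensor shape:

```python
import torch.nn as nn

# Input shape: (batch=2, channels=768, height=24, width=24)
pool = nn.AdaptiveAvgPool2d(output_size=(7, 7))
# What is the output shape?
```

Input: (2, 768, 24, 24) -> Output: (2, 768, 7, 7)

Answer: (2, 768, 7, 7)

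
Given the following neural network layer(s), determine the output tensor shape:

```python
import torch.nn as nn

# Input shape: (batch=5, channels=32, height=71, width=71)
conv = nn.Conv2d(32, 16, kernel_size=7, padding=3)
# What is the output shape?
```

Input: (5, 32, 71, 71) -> Output: (5, 16, 71, 71)

Answer: (5, 16, 71, 71)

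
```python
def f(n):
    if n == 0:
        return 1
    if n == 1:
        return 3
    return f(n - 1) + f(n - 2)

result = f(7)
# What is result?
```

Build up from base cases: f(0)=1, f(1)=3, f(2)=4, f(3)=7, f(4)=11, f(5)=18, f(6)=29, ..., f(7)=47

Answer: 47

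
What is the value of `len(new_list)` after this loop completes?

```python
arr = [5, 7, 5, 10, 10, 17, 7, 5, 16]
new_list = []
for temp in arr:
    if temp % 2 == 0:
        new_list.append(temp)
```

Count even numbers in [5, 7, 5, 10, 10, 17, 7, 5, 16]
`new_list` takes the values: [] → [10] → [10, 10] → [10, 10, 16]
So `len(new_list)` = 3

Answer: 3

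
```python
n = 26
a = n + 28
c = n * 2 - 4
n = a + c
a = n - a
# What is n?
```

Trace:
`n = 26` → n = 26
`a = n + 28` → a = 54
`c = n * 2 - 4` → c = 48
`n = a + c` → n = 102
`a = n - a` → a = 48
So n = 102

Answer: 102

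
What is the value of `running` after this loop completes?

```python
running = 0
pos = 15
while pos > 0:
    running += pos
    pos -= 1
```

Sum 15 down to 1
`running` takes the values: 0 → 15 → 29 → 42 → 54 → 65 → 75 → 84 → 92 → 99 → 105 → 110 → 114 → 117 → 119 → 120

Answer: 120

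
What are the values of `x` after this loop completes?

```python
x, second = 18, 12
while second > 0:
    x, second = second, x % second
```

GCD of 18 and 12
`x` takes the values: 18 → 12 → 6

Answer: 6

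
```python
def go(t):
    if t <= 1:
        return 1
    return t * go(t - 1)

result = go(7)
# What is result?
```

go(7) = 7 * 6 * 5 * 4 * 3 * 2 * 1 = 5040

Answer: 5040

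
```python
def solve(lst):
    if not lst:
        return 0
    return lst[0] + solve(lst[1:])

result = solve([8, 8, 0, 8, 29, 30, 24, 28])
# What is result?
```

8 + 8 + 0 + 8 + 29 + 30 + 24 + 28 + 0 = 135

Answer: 135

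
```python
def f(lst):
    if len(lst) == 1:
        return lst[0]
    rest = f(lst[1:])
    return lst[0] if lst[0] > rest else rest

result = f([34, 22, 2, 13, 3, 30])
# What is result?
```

Recursive max over [34, 22, 2, 13, 3, 30] = 34

Answer: 34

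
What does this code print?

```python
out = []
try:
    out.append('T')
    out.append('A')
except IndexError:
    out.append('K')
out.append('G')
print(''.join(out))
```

Execution trace: 'T' (try body) → 'A' (try body, no exception) → 'G' (after the try/except). Output: TAG

Answer: TAG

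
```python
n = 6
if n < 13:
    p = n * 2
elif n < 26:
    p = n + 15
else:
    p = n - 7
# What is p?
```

Trace:
`n = 6` → n = 6
`if n < 13: ...` → n < 13 is True → p = 12
So p = 12

Answer: 12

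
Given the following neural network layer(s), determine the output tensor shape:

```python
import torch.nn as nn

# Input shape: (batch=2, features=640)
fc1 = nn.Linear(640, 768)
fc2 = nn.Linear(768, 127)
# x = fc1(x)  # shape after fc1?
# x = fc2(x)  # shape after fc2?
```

Input: (2, 640) -> after fc1: (2, 768) -> Output: (2, 127)

Answer: (2, 127)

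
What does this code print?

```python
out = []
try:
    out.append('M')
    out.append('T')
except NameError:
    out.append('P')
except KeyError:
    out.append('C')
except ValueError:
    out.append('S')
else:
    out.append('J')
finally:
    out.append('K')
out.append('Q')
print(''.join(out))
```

Execution trace: 'M' (try body) → 'T' (try body, no exception) → 'J' (else) → 'K' (finally) → 'Q' (after the try/except). Output: MTJKQ

Answer: MTJKQ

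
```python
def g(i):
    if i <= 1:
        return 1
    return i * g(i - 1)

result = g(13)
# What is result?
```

g(13) = 13 * 12 * 11 * 10 * 9 * 8 * 7 * 6 * 5 * 4 * 3 * 2 * 1 = 6227020800

Answer: 6227020800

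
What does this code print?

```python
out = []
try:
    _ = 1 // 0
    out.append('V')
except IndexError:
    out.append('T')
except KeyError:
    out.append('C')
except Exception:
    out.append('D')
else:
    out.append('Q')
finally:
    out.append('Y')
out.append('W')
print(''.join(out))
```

Execution trace: 'D' (except Exception) → 'Y' (finally) → 'W' (after the try/except). Output: DYW

Answer: DYW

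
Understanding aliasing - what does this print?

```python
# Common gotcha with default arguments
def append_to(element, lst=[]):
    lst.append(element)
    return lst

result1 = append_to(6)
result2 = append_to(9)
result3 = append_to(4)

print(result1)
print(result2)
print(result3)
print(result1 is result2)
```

Key concept: mutable default argument gotcha.
Step by step:
`result1 = append_to(6)` → result1 = [6]
`result2 = append_to(9)` → result1 = [6, 9] (same object as result2); result2 = [6, 9] (same object as result1)
`result3 = append_to(4)` → result1 = [6, 9, 4] (same object as result2, result3); result2 = [6, 9, 4] (same object as result1, result3); result3 = [6, 9, 4] (same object as result1, result2)
`print(result1)` → prints [6, 9, 4]
`print(result2)` → prints [6, 9, 4]
`print(result3)` → prints [6, 9, 4]
`print(result1 is result2)` → prints True

Answer:
[6, 9, 4]
[6, 9, 4]
[6, 9, 4]
True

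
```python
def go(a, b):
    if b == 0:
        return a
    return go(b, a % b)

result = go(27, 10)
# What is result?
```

go(27, 10) -> go(10, 7) -> go(7, 3) -> go(3, 1) -> go(1, 0) -> 1

Answer: 1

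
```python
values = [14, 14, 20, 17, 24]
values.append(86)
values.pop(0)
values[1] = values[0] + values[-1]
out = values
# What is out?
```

Trace:
`values = [14, 14, 20, 17, 24]` → values = [14, 14, 20, 17, 24]
`values.append(86)` → values = [14, 14, 20, 17, 24, 86]
`values.pop(0)` → values = [14, 20, 17, 24, 86]
`values[1] = values[0] + values[-1]` → values = [14, 100, 17, 24, 86]
`out = values` → out = [14, 100, 17, 24, 86]
So out = [14, 100, 17, 24, 86]

Answer: [14, 100, 17, 24, 86]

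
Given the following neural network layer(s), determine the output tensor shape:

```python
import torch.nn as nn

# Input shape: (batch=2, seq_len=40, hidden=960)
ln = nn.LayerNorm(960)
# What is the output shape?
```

Input: (2, 40, 960) -> Output: (2, 40, 960)

Answer: (2, 40, 960)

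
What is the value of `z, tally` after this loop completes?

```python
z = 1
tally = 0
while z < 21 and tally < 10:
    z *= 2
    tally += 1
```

Double until >= 21 or 10 iterations
`z, tally` takes the values: (1, 0) → (2, 0) → (2, 1) → (4, 1) → (4, 2) → (8, 2) → (8, 3) → (16, 3) → (16, 4) → (32, 4) → (32, 5)

Answer: 32, 5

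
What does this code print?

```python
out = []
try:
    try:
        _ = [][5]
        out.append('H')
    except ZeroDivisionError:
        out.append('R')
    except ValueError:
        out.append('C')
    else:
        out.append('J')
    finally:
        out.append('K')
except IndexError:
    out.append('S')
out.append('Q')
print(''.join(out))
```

Execution trace: 'K' (inner finally) → 'S' (outer except IndexError) → 'Q' (after the try/except). Output: KSQ

Answer: KSQ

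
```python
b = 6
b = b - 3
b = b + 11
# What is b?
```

Trace:
`b = 6` → b = 6
`b = b - 3` → b = 3
`b = b + 11` → b = 14
So b = 14

Answer: 14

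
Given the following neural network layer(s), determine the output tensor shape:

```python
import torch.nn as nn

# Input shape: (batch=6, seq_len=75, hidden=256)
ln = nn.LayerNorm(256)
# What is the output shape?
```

Input: (6, 75, 256) -> Output: (6, 75, 256)

Answer: (6, 75, 256)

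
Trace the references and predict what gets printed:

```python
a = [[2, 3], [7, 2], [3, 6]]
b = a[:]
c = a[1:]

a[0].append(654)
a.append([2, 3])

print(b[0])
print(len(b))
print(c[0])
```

Key concept: slice with nested mutation.
Step by step:
`a = [[2, 3], [7, 2], [3, 6]]` → a = [[2, 3], [7, 2], [3, 6]]
`b = a[:]` → b = [[2, 3], [7, 2], [3, 6]]
`c = a[1:]` → c = [[7, 2], [3, 6]]
`a[0].append(654)` → a = [[2, 3, 654], [7, 2], [3, 6]]; b = [[2, 3, 654], [7, 2], [3, 6]]
`a.append([2, 3])` → a = [[2, 3, 654], [7, 2], [3, 6], [2, 3]]
`print(b[0])` → prints [2, 3, 654]
`print(len(b))` → prints 3
`print(c[0])` → prints [7, 2]

Answer:
[2, 3, 654]
3
[7, 2]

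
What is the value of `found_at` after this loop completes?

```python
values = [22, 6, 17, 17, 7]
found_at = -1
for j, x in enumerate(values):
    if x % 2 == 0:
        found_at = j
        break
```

First even number index in [22, 6, 17, 17, 7]
`found_at` takes the values: -1 → 0

Answer: 0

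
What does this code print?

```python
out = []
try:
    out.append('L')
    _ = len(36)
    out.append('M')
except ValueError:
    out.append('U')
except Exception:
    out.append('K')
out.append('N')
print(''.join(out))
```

Execution trace: 'L' (try body) → 'K' (except Exception) → 'N' (after the try/except). Output: LKN

Answer: LKN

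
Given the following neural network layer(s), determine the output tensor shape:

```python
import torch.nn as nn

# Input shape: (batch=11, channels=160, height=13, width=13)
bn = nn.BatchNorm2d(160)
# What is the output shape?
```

Input: (11, 160, 13, 13) -> Output: (11, 160, 13, 13)

Answer: (11, 160, 13, 13)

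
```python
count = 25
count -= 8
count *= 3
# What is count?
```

Trace:
`count = 25` → count = 25
`count -= 8` → count = 17
`count *= 3` → count = 51
So count = 51

Answer: 51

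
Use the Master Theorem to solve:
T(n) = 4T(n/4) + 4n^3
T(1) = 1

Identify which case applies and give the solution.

a=4, b=4, f(n)=4n^3. log_4(4) = 1. Since c=3 > 1 and the regularity condition holds (4(n/4)^3 = (4/4^3)n^3 with 4/4^3 < 1), Case 3 applies: T(n) = Θ(f(n)) = O(n^3).

Answer: O(n^3) - Case 3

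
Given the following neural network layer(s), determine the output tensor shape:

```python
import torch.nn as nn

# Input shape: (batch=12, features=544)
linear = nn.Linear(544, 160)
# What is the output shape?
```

Input: (12, 544) -> Output: (12, 160)

Answer: (12, 160)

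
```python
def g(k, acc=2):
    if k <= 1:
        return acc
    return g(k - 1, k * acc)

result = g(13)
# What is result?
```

Accumulator trace (n, acc): (13, 2) -> (12, 26) -> (11, 312) -> (10, 3432) -> (9, 34320) -> (8, 308880) -> (7, 2471040) -> (6, 17297280) -> (5, 103783680) -> (4, 518918400) -> (3, 2075673600) -> (2, 6227020800) -> (1, 12454041600) -> return 12454041600

Answer: 12454041600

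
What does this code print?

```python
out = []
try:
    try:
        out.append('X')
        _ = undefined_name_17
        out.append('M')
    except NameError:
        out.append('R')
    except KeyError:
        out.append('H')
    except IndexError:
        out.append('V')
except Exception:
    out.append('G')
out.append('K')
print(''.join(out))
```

Execution trace: 'X' (inner try body) → 'R' (inner except NameError) → 'K' (after the try/except). Output: XRK

Answer: XRK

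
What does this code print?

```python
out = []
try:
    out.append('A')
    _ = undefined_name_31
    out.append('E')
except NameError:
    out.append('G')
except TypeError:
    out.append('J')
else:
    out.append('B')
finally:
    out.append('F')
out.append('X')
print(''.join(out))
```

Execution trace: 'A' (try body) → 'G' (except NameError) → 'F' (finally) → 'X' (after the try/except). Output: AGFX

Answer: AGFX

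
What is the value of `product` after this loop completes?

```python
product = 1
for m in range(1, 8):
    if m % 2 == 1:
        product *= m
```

Product of odd numbers 1 to 7
`product` takes the values: 1 → 3 → 15 → 105

Answer: 105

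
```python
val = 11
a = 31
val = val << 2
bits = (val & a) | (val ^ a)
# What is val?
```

Trace:
`val = 11` → val = 11
`a = 31` → a = 31
`val = val << 2` → val = 44
`bits = (val & a) | (val ^ a)` → bits = 63
So val = 44

Answer: 44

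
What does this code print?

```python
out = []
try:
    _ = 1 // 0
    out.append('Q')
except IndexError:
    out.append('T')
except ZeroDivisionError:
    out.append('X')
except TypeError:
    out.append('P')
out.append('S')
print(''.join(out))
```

Execution trace: 'X' (except ZeroDivisionError) → 'S' (after the try/except). Output: XS

Answer: XS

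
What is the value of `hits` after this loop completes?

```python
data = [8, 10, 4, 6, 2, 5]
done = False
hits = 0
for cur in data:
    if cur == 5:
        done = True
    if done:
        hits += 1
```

Count elements after first 5 in [8, 10, 4, 6, 2, 5]
`hits` takes the values: 0 → 1

Answer: 1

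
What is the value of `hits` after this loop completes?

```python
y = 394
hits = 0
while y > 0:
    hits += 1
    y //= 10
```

Count digits by repeated division by 10
`hits` takes the values: 0 → 1 → 2 → 3

Answer: 3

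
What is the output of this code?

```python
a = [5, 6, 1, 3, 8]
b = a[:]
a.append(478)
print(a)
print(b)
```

Key concept: slice [:] creates copy.
Step by step:
`a = [5, 6, 1, 3, 8]` → a = [5, 6, 1, 3, 8]
`b = a[:]` → b = [5, 6, 1, 3, 8]
`a.append(478)` → a = [5, 6, 1, 3, 8, 478]
`print(a)` → prints [5, 6, 1, 3, 8, 478]
`print(b)` → prints [5, 6, 1, 3, 8]

Answer:
[5, 6, 1, 3, 8, 478]
[5, 6, 1, 3, 8]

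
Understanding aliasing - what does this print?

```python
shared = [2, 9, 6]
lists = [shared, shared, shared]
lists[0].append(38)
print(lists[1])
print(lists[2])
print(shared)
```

Key concept: list of same reference.
Step by step:
`shared = [2, 9, 6]` → shared = [2, 9, 6]
`lists = [shared, shared, shared]` → lists = [[2, 9, 6], [2, 9, 6], [2, 9, 6]]
`lists[0].append(38)` → shared = [2, 9, 6, 38]; lists = [[2, 9, 6, 38], [2, 9, 6, 38], [2, 9, 6, 38]]
`print(lists[1])` → prints [2, 9, 6, 38]
`print(lists[2])` → prints [2, 9, 6, 38]
`print(shared)` → prints [2, 9, 6, 38]

Answer:
[2, 9, 6, 38]
[2, 9, 6, 38]
[2, 9, 6, 38]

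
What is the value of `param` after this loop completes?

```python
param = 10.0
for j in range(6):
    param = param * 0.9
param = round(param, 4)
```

Exponential decay: 10.0 * 0.9^6
`param` takes the values: 10.0 → 9.0 → 8.1 → 7.29 → 6.561 → 5.9049 → 5.31441 → 5.3144

Answer: 5.3144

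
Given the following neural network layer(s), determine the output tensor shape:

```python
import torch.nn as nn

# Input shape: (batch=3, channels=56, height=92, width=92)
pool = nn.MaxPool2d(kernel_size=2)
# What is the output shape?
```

Input: (3, 56, 92, 92) -> Output: (3, 56, 46, 46)

Answer: (3, 56, 46, 46)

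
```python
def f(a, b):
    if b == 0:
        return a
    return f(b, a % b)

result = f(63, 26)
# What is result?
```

f(63, 26) -> f(26, 11) -> f(11, 4) -> f(4, 3) -> f(3, 1) -> f(1, 0) -> 1

Answer: 1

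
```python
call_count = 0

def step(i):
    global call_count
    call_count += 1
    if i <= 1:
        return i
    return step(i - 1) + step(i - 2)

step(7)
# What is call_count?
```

Calls(i) = 1 + Calls(i-1) + Calls(i-2); Calls(0)=Calls(1)=1. For i=7 this gives 41.

Answer: 41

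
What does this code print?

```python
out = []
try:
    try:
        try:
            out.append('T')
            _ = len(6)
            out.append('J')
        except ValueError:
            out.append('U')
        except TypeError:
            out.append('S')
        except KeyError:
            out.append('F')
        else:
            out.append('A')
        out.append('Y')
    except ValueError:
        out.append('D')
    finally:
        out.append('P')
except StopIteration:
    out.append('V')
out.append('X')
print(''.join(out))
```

Execution trace: 'T' (inner try body) → 'S' (inner except TypeError) → 'Y' (try body, no exception) → 'P' (finally) → 'X' (after the try/except). Output: TSYPX

Answer: TSYPX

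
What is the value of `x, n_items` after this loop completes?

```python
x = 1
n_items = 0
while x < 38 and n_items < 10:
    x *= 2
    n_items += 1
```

Double until >= 38 or 10 iterations
`x, n_items` takes the values: (1, 0) → (2, 0) → (2, 1) → (4, 1) → (4, 2) → (8, 2) → (8, 3) → (16, 3) → (16, 4) → (32, 4) → (32, 5) → (64, 5) → (64, 6)

Answer: 64, 6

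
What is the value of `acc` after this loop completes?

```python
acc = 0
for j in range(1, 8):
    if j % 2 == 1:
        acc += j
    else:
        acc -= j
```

Add odd, subtract even
`acc` takes the values: 0 → 1 → -1 → 2 → -2 → 3 → -3 → 4

Answer: 4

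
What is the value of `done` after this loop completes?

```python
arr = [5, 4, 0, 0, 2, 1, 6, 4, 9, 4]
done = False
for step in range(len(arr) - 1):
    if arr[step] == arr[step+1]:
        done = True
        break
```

Check consecutive duplicates in [5, 4, 0, 0, 2, 1, 6, 4, 9, 4]
`done` takes the values: False → True

Answer: True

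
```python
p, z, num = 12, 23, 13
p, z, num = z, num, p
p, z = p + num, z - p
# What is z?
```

Trace:
`p, z, num = 12, 23, 13` → p = 12; z = 23; num = 13
`p, z, num = z, num, p` → p = 23; z = 13; num = 12
`p, z = p + num, z - p` → p = 35; z = -10
So z = -10

Answer: -10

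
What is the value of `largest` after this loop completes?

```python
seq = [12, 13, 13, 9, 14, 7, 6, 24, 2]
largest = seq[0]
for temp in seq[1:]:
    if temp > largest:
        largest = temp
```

Maximum of [12, 13, 13, 9, 14, 7, 6, 24, 2]
`largest` takes the values: 12 → 13 → 14 → 24

Answer: 24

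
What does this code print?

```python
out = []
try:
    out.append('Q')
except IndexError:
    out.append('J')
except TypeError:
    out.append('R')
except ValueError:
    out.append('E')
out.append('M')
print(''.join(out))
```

Execution trace: 'Q' (try body, no exception) → 'M' (after the try/except). Output: QM

Answer: QM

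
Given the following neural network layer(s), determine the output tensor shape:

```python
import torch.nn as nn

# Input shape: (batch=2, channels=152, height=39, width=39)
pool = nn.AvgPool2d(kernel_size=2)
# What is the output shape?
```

Input: (2, 152, 39, 39) -> Output: (2, 152, 19, 19)

Answer: (2, 152, 19, 19)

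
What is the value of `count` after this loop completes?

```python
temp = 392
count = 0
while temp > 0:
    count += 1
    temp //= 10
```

Count digits by repeated division by 10
`count` takes the values: 0 → 1 → 2 → 3

Answer: 3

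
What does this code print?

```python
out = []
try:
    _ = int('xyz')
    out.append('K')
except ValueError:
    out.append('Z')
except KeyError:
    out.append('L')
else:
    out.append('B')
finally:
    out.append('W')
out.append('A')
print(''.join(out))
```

Execution trace: 'Z' (except ValueError) → 'W' (finally) → 'A' (after the try/except). Output: ZWA

Answer: ZWA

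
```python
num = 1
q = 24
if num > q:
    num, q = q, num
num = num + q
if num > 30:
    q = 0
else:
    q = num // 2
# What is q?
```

Trace:
`num = 1` → num = 1
`q = 24` → q = 24
`if num > q: ...` → num > q is False → no variable changes
`num = num + q` → num = 25
`if num > 30: ...` → num > 30 is False, take else branch → q = 12
So q = 12

Answer: 12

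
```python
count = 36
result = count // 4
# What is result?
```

Trace:
`count = 36` → count = 36
`result = count // 4` → result = 9
So result = 9

Answer: 9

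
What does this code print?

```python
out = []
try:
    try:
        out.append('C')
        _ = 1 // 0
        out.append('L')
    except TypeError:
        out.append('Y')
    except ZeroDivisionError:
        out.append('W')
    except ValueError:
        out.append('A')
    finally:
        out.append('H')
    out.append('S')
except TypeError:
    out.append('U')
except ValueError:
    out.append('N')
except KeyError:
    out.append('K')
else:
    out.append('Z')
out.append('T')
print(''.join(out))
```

Execution trace: 'C' (inner try body) → 'W' (inner except ZeroDivisionError) → 'H' (inner finally) → 'S' (try body, no exception) → 'Z' (else) → 'T' (after the try/except). Output: CWHSZT

Answer: CWHSZT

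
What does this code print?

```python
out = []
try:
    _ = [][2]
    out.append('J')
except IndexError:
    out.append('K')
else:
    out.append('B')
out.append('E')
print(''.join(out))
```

Execution trace: 'K' (except IndexError) → 'E' (after the try/except). Output: KE

Answer: KE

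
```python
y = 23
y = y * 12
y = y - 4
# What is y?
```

Trace:
`y = 23` → y = 23
`y = y * 12` → y = 276
`y = y - 4` → y = 272
So y = 272

Answer: 272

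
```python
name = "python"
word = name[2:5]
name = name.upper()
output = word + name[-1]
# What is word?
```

Trace:
`name = "python"` → name = 'python'
`word = name[2:5]` → word = 'tho'
`name = name.upper()` → name = 'PYTHON'
`output = word + name[-1]` → output = 'thoN'
So word = 'tho'

Answer: 'tho'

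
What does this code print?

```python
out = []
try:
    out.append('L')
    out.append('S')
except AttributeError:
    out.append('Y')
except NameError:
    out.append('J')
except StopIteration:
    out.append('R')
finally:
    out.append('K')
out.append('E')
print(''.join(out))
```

Execution trace: 'L' (try body) → 'S' (try body, no exception) → 'K' (finally) → 'E' (after the try/except). Output: LSKE

Answer: LSKE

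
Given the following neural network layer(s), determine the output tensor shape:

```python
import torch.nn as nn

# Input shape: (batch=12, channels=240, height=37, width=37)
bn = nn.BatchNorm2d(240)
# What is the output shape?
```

Input: (12, 240, 37, 37) -> Output: (12, 240, 37, 37)

Answer: (12, 240, 37, 37)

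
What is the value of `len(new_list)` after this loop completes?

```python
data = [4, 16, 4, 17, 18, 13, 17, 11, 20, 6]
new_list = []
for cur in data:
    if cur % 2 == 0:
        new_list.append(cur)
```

Count even numbers in [4, 16, 4, 17, 18, 13, 17, 11, 20, 6]
`new_list` takes the values: [] → [4] → [4, 16] → [4, 16, 4] → [4, 16, 4, 18] → [4, 16, 4, 18, 20] → [4, 16, 4, 18, 20, 6]
So `len(new_list)` = 6

Answer: 6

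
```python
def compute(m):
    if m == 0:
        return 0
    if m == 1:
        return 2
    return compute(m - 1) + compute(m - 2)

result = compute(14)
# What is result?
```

Build up from base cases: compute(0)=0, compute(1)=2, compute(2)=2, compute(3)=4, compute(4)=6, compute(5)=10, compute(6)=16, ..., compute(14)=754

Answer: 754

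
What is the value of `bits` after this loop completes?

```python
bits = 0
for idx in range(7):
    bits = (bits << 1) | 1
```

Build 7 consecutive 1-bits: 0b1111111
`bits` takes the values: 0 → 1 → 3 → 7 → 15 → 31 → 63 → 127

Answer: 127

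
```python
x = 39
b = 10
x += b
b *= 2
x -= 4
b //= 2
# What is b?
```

Trace:
`x = 39` → x = 39
`b = 10` → b = 10
`x += b` → x = 49
`b *= 2` → b = 20
`x -= 4` → x = 45
`b //= 2` → b = 10
So b = 10

Answer: 10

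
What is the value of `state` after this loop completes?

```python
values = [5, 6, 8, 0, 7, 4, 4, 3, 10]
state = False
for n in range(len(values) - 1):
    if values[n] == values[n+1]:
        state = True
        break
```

Check consecutive duplicates in [5, 6, 8, 0, 7, 4, 4, 3, 10]
`state` takes the values: False → True

Answer: True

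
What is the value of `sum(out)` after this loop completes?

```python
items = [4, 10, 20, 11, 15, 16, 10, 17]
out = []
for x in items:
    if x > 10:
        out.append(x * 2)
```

Sum of doubled values > 10
`out` takes the values: [] → [40] → [40, 22] → [40, 22, 30] → [40, 22, 30, 32] → [40, 22, 30, 32, 34]
So `sum(out)` = 158

Answer: 158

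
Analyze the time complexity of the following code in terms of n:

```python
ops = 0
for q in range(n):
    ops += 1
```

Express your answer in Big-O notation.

Each loop level contributes: n. Multiplying the contributions gives O(n).

Answer: O(n)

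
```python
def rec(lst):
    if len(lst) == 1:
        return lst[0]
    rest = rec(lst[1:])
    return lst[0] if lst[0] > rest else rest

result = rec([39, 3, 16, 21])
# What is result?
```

Recursive max over [39, 3, 16, 21] = 39

Answer: 39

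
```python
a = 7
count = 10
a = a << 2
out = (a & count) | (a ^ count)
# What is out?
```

Trace:
`a = 7` → a = 7
`count = 10` → count = 10
`a = a << 2` → a = 28
`out = (a & count) | (a ^ count)` → out = 30
So out = 30

Answer: 30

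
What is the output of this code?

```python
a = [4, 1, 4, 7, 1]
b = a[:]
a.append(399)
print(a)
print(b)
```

Key concept: slice [:] creates copy.
Step by step:
`a = [4, 1, 4, 7, 1]` → a = [4, 1, 4, 7, 1]
`b = a[:]` → b = [4, 1, 4, 7, 1]
`a.append(399)` → a = [4, 1, 4, 7, 1, 399]
`print(a)` → prints [4, 1, 4, 7, 1, 399]
`print(b)` → prints [4, 1, 4, 7, 1]

Answer:
[4, 1, 4, 7, 1, 399]
[4, 1, 4, 7, 1]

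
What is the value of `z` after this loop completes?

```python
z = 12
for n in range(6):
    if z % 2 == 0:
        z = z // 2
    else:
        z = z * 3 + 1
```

Collatz-style transformation from 12
`z` takes the values: 12 → 6 → 3 → 10 → 5 → 16 → 8

Answer: 8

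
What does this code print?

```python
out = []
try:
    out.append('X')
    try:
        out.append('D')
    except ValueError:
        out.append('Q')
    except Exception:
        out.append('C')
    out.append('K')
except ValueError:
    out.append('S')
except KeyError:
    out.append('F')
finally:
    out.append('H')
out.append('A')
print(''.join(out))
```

Execution trace: 'X' (try body) → 'D' (inner try body, no exception) → 'K' (try body, no exception) → 'H' (finally) → 'A' (after the try/except). Output: XDKHA

Answer: XDKHA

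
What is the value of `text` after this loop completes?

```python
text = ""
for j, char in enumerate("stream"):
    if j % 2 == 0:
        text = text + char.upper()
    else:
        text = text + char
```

Uppercase even positions in 'stream'
`text` takes the values: "" → "S" → "St" → "StR" → "StRe" → "StReA" → "StReAm"

Answer: "StReAm"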